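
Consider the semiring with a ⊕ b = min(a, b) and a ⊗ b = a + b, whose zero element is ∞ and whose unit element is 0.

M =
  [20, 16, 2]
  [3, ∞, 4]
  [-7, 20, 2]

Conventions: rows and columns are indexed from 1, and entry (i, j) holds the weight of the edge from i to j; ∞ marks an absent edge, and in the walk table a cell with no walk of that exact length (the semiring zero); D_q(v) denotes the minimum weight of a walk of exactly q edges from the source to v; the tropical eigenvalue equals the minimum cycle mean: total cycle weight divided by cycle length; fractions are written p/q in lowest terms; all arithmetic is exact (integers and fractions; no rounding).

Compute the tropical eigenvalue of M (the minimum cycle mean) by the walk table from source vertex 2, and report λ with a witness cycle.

q=0: [∞, 0, ∞]
q=1: [3, ∞, 4]
q=2: [-3, 19, 5]
q=3: [-2, 13, -1]
Optimal cycle mean attained by: cycle 1->3->1, total 2 + (-7), length 2.
Answer: λ = -5/2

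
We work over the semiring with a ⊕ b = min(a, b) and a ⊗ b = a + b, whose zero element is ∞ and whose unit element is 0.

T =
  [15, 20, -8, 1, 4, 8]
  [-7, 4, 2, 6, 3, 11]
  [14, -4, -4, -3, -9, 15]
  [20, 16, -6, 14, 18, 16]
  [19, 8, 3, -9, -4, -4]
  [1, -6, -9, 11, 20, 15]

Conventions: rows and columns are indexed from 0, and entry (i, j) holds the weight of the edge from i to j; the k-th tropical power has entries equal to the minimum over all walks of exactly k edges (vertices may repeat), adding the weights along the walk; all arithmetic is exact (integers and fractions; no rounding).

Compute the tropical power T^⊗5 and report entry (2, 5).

T^⊗2:
  [6, -12, -12, -11, -17, 0]
  [-3, -2, -15, -6, -7, -1]
  [-11, -8, -9, -18, -13, -13]
  [8, -10, -10, -9, -15, 9]
  [-3, -10, -15, -13, -8, -8]
  [-13, -13, -13, -12, -18, 5]
T^⊗3:
  [-19, -16, -17, -26, -21, -21]
  [-9, -19, -19, -18, -24, -11]
  [-15, -19, -24, -22, -18, -17]
  [-17, -14, -15, -24, -19, -19]
  [-17, -19, -19, -18, -24, -12]
  [-20, -17, -21, -27, -22, -22]
T^⊗4:
  [-23, -27, -32, -30, -26, -25]
  [-26, -23, -24, -33, -28, -28]
  [-26, -28, -28, -27, -33, -22]
  [-21, -25, -30, -28, -24, -23]
  [-26, -23, -25, -33, -28, -28]
  [-24, -28, -33, -31, -30, -26]
T^⊗5:
  [-34, -36, -36, -35, -41, -30]
  [-30, -34, -39, -37, -33, -32]
  [-35, -32, -34, -42, -37, -37]
  [-32, -34, -34, -33, -39, -28]
  [-30, -34, -39, -37, -34, -32]
  [-35, -37, -37, -39, -42, -34]
Key observation: the optimum is the walk 2->4->3->2->4->5, with weight (-9) + (-9) + (-6) + (-9) + (-4) = -37.
Optimal value attained by: walk 2->4->3->2->4->5.
Answer: (T^⊗5)[2][5] = -37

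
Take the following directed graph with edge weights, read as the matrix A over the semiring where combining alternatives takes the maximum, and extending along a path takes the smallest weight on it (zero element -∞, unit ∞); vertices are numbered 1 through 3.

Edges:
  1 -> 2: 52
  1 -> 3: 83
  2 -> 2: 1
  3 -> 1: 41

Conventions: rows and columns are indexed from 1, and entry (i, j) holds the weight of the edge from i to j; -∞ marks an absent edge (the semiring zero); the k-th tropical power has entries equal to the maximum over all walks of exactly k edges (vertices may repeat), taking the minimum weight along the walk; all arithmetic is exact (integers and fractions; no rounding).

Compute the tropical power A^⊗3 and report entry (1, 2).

A^⊗2:
  [41, 1, -∞]
  [-∞, 1, -∞]
  [-∞, 41, 41]
A^⊗3:
  [-∞, 41, 41]
  [-∞, 1, -∞]
  [41, 1, -∞]
Key observation: the optimum is the walk 1->3->1->2, with weight 83 min 41 min 52 = 41.
Optimal value attained by: walk 1->3->1->2.
Answer: (A^⊗3)[1][2] = 41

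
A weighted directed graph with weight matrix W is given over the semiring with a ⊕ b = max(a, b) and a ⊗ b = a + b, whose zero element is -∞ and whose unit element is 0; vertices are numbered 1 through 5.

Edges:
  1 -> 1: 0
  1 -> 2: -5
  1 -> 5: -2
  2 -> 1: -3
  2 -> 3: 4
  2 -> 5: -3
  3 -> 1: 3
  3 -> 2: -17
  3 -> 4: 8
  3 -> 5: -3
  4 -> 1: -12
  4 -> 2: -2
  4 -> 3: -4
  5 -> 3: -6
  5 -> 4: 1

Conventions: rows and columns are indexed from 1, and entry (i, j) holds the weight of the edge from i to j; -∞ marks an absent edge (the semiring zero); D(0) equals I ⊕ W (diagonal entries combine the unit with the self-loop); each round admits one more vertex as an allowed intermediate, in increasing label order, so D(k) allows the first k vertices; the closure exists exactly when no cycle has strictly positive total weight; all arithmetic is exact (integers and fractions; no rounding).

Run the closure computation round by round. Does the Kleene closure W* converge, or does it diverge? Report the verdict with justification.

D(0):
  [0, -5, -∞, -∞, -2]
  [-3, 0, 4, -∞, -3]
  [3, -17, 0, 8, -3]
  [-12, -2, -4, 0, -∞]
  [-∞, -∞, -6, 1, 0]
D(1):
  [0, -5, -∞, -∞, -2]
  [-3, 0, 4, -∞, -3]
  [3, -2, 0, 8, 1]
  [-12, -2, -4, 0, -14]
  [-∞, -∞, -6, 1, 0]
Detection: at round 2, diagonal entry (3, 3) turns strictly positive.
Key observation: the cycle 3->1->2->3 has total weight 3 + (-5) + 4, which is strictly positive.
Answer: DIVERGES — positive cycle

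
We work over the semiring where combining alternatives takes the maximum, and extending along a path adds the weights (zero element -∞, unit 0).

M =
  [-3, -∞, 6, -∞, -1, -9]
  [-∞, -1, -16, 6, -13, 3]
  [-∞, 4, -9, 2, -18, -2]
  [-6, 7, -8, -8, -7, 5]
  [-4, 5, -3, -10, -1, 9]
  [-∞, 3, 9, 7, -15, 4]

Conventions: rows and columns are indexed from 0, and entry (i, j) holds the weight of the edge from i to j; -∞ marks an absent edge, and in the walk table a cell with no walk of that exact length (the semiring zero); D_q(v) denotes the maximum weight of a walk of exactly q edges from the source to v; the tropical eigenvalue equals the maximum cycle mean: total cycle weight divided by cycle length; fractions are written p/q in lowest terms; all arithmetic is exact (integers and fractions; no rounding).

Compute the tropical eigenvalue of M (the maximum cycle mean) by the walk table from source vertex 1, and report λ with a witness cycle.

q=0: [-∞, 0, -∞, -∞, -∞, -∞]
q=1: [-∞, -1, -16, 6, -13, 3]
q=2: [0, 13, 12, 10, -1, 11]
q=3: [4, 17, 20, 19, 3, 16]
q=4: [13, 26, 25, 23, 12, 24]
q=5: [17, 30, 33, 32, 16, 29]
q=6: [26, 39, 38, 36, 25, 37]
Optimal cycle mean attained by: cycle 1->3->1, total 6 + 7, length 2.
Answer: λ = 13/2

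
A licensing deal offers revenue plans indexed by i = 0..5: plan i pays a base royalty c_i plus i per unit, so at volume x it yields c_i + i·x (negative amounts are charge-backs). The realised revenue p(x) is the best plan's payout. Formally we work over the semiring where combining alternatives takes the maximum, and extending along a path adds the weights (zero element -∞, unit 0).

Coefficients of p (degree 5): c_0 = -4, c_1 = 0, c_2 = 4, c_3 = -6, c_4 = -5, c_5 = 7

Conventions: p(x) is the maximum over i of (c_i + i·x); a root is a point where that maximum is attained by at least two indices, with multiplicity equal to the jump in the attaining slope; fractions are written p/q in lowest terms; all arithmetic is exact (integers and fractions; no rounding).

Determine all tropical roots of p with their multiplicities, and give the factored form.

hull edge (i=0, c=-4) to (i=2, c=4): slope 4, span 2
hull edge (i=2, c=4) to (i=5, c=7): slope 1, span 3
Factored form: p(x) = 7 ⊗ (x ⊕ (-4)) ⊗ (x ⊕ (-4)) ⊗ (x ⊕ (-1)) ⊗ (x ⊕ (-1)) ⊗ (x ⊕ (-1))
Answer: roots = -4 (mult 2), -1 (mult 3)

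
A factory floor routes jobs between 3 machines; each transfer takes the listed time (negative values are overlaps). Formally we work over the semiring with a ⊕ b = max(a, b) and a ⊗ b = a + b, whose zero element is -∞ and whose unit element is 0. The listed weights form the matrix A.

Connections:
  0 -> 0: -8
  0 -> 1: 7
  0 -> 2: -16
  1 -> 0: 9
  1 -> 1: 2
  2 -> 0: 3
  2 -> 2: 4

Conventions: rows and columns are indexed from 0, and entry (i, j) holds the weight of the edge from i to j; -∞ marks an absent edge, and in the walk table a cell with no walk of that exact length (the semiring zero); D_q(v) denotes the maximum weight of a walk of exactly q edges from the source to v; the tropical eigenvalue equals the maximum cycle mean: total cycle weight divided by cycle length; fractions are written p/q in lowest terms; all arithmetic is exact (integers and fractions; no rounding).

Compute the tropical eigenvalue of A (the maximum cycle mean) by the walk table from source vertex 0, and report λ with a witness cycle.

q=0: [0, -∞, -∞]
q=1: [-8, 7, -16]
q=2: [16, 9, -12]
q=3: [18, 23, 0]
Optimal cycle mean attained by: cycle 0->1->0, total 7 + 9, length 2.
Answer: λ = 8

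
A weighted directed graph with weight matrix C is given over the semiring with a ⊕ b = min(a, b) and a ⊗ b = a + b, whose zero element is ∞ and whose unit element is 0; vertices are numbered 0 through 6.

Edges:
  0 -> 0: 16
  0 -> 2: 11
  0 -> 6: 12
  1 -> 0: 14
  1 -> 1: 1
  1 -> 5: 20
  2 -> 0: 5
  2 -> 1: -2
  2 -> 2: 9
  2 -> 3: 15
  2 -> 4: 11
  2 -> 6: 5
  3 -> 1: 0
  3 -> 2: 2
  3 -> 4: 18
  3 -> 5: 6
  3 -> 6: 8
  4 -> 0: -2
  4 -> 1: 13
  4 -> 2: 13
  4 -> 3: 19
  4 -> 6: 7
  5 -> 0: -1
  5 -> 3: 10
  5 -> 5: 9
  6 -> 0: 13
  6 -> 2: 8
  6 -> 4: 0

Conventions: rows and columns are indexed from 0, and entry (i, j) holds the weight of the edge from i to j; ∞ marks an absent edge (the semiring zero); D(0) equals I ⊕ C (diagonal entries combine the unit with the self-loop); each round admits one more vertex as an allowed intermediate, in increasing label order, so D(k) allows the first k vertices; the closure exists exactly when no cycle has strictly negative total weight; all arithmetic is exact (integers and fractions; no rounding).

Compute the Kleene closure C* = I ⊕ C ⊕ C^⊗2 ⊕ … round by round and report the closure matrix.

D(0):
  [0, ∞, 11, ∞, ∞, ∞, 12]
  [14, 0, ∞, ∞, ∞, 20, ∞]
  [5, -2, 0, 15, 11, ∞, 5]
  [∞, 0, 2, 0, 18, 6, 8]
  [-2, 13, 13, 19, 0, ∞, 7]
  [-1, ∞, ∞, 10, ∞, 0, ∞]
  [13, ∞, 8, ∞, 0, ∞, 0]
D(1):
  [0, ∞, 11, ∞, ∞, ∞, 12]
  [14, 0, 25, ∞, ∞, 20, 26]
  [5, -2, 0, 15, 11, ∞, 5]
  [∞, 0, 2, 0, 18, 6, 8]
  [-2, 13, 9, 19, 0, ∞, 7]
  [-1, ∞, 10, 10, ∞, 0, 11]
  [13, ∞, 8, ∞, 0, ∞, 0]
D(2):
  [0, ∞, 11, ∞, ∞, ∞, 12]
  [14, 0, 25, ∞, ∞, 20, 26]
  [5, -2, 0, 15, 11, 18, 5]
  [14, 0, 2, 0, 18, 6, 8]
  [-2, 13, 9, 19, 0, 33, 7]
  [-1, ∞, 10, 10, ∞, 0, 11]
  [13, ∞, 8, ∞, 0, ∞, 0]
D(3):
  [0, 9, 11, 26, 22, 29, 12]
  [14, 0, 25, 40, 36, 20, 26]
  [5, -2, 0, 15, 11, 18, 5]
  [7, 0, 2, 0, 13, 6, 7]
  [-2, 7, 9, 19, 0, 27, 7]
  [-1, 8, 10, 10, 21, 0, 11]
  [13, 6, 8, 23, 0, 26, 0]
D(4):
  [0, 9, 11, 26, 22, 29, 12]
  [14, 0, 25, 40, 36, 20, 26]
  [5, -2, 0, 15, 11, 18, 5]
  [7, 0, 2, 0, 13, 6, 7]
  [-2, 7, 9, 19, 0, 25, 7]
  [-1, 8, 10, 10, 21, 0, 11]
  [13, 6, 8, 23, 0, 26, 0]
D(5):
  [0, 9, 11, 26, 22, 29, 12]
  [14, 0, 25, 40, 36, 20, 26]
  [5, -2, 0, 15, 11, 18, 5]
  [7, 0, 2, 0, 13, 6, 7]
  [-2, 7, 9, 19, 0, 25, 7]
  [-1, 8, 10, 10, 21, 0, 11]
  [-2, 6, 8, 19, 0, 25, 0]
D(6):
  [0, 9, 11, 26, 22, 29, 12]
  [14, 0, 25, 30, 36, 20, 26]
  [5, -2, 0, 15, 11, 18, 5]
  [5, 0, 2, 0, 13, 6, 7]
  [-2, 7, 9, 19, 0, 25, 7]
  [-1, 8, 10, 10, 21, 0, 11]
  [-2, 6, 8, 19, 0, 25, 0]
D(7):
  [0, 9, 11, 26, 12, 29, 12]
  [14, 0, 25, 30, 26, 20, 26]
  [3, -2, 0, 15, 5, 18, 5]
  [5, 0, 2, 0, 7, 6, 7]
  [-2, 7, 9, 19, 0, 25, 7]
  [-1, 8, 10, 10, 11, 0, 11]
  [-2, 6, 8, 19, 0, 25, 0]
Answer: C* = [[0, 9, 11, 26, 12, 29, 12], [14, 0, 25, 30, 26, 20, 26], [3, -2, 0, 15, 5, 18, 5], [5, 0, 2, 0, 7, 6, 7], [-2, 7, 9, 19, 0, 25, 7], [-1, 8, 10, 10, 11, 0, 11], [-2, 6, 8, 19, 0, 25, 0]]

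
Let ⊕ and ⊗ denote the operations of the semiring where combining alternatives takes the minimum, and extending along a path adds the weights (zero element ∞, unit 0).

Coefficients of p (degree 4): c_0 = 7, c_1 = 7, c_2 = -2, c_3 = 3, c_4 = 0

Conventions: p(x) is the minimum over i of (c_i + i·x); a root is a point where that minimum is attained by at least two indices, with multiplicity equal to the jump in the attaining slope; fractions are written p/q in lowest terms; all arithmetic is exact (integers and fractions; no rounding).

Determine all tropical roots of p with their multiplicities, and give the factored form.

hull edge (i=0, c=7) to (i=2, c=-2): slope -9/2, span 2
hull edge (i=2, c=-2) to (i=4, c=0): slope 1, span 2
Factored form: p(x) = 0 ⊗ (x ⊕ (-1)) ⊗ (x ⊕ (-1)) ⊗ (x ⊕ 9/2) ⊗ (x ⊕ 9/2)
Answer: roots = -1 (mult 2), 9/2 (mult 2)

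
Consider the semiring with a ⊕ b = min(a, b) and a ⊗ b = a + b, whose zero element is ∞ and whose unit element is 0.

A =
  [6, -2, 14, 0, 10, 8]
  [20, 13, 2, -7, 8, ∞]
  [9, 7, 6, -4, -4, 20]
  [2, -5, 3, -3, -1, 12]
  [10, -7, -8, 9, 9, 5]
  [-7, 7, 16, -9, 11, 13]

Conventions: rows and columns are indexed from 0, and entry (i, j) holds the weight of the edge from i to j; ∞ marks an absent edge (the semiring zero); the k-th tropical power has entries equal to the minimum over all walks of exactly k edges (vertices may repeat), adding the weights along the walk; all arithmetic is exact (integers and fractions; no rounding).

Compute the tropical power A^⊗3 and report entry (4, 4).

A^⊗2:
  [1, -5, 0, -9, -1, 12]
  [-5, -12, -4, -10, -8, 5]
  [-2, -11, -12, -7, -5, 1]
  [-1, -8, -9, -12, -4, 4]
  [-2, -1, -5, -14, -12, 12]
  [-7, -14, -6, -12, -10, 1]
A^⊗3:
  [-7, -14, -9, -12, -10, 3]
  [-8, -15, -16, -19, -11, -3]
  [-6, -12, -13, -18, -16, 0]
  [-10, -17, -12, -15, -13, 0]
  [-12, -19, -20, -17, -15, -7]
  [-10, -17, -18, -21, -13, -5]
Key observation: the optimum is the walk 4->1->3->4, with weight (-7) + (-7) + (-1) = -15.
Optimal value attained by: walk 4->1->3->4.
Answer: (A^⊗3)[4][4] = -15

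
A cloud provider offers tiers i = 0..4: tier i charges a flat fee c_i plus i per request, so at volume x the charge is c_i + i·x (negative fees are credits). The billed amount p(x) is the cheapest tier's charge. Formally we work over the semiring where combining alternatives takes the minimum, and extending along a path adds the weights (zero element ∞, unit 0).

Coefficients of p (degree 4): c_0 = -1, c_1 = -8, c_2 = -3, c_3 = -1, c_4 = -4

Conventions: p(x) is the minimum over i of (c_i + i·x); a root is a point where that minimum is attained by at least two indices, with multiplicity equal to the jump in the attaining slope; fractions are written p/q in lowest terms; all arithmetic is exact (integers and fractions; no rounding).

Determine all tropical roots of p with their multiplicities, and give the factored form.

hull edge (i=0, c=-1) to (i=1, c=-8): slope -7, span 1
hull edge (i=1, c=-8) to (i=4, c=-4): slope 4/3, span 3
Factored form: p(x) = -4 ⊗ (x ⊕ (-4/3)) ⊗ (x ⊕ (-4/3)) ⊗ (x ⊕ (-4/3)) ⊗ (x ⊕ 7)
Answer: roots = -4/3 (mult 3), 7 (mult 1)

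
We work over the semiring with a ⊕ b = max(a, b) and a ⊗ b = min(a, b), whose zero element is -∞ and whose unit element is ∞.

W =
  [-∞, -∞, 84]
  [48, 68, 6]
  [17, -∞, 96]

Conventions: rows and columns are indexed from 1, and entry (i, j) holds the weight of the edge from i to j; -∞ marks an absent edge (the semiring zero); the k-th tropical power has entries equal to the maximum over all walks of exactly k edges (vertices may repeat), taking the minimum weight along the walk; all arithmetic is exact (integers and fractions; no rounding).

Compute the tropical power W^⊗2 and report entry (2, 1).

W^⊗2:
  [17, -∞, 84]
  [48, 68, 48]
  [17, -∞, 96]
Key observation: the optimum is the walk 2->2->1, with weight 68 min 48 = 48.
Optimal value attained by: walk 2->2->1.
Answer: (W^⊗2)[2][1] = 48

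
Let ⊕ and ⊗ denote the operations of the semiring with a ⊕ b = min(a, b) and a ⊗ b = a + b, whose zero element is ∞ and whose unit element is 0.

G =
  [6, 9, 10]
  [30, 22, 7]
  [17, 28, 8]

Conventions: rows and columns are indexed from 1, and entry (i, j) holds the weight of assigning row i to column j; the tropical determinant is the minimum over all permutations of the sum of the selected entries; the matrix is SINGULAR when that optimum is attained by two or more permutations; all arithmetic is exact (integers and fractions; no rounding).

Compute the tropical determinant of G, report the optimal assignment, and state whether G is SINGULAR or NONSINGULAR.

σ = (1, 2, 3): 6 + 22 + 8 = 36
σ = (1, 3, 2): 6 + 7 + 28 = 41
σ = (2, 1, 3): 9 + 30 + 8 = 47
σ = (2, 3, 1): 9 + 7 + 17 = 33
σ = (3, 1, 2): 10 + 30 + 28 = 68
σ = (3, 2, 1): 10 + 22 + 17 = 49
Optimal value attained by: σ = (2, 3, 1).
Answer: det⊕(G) = 33; verdict: NONSINGULAR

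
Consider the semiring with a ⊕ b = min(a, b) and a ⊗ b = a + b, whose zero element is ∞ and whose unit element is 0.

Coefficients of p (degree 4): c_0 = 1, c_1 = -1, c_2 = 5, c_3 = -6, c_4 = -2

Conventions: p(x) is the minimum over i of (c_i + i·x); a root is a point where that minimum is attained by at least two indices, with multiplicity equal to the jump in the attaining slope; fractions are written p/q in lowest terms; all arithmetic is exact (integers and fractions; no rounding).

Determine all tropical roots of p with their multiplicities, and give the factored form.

hull edge (i=0, c=1) to (i=3, c=-6): slope -7/3, span 3
hull edge (i=3, c=-6) to (i=4, c=-2): slope 4, span 1
Factored form: p(x) = -2 ⊗ (x ⊕ (-4)) ⊗ (x ⊕ 7/3) ⊗ (x ⊕ 7/3) ⊗ (x ⊕ 7/3)
Answer: roots = -4 (mult 1), 7/3 (mult 3)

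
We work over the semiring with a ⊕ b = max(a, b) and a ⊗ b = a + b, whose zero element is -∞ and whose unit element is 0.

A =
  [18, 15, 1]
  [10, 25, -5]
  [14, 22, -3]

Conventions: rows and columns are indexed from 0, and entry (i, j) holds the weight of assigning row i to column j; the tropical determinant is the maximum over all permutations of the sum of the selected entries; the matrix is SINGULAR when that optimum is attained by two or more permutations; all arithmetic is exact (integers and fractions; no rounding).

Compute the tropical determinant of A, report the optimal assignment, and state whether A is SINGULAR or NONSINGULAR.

σ = (0, 1, 2): 18 + 25 + (-3) = 40
σ = (0, 2, 1): 18 + (-5) + 22 = 35
σ = (1, 0, 2): 15 + 10 + (-3) = 22
σ = (1, 2, 0): 15 + (-5) + 14 = 24
σ = (2, 0, 1): 1 + 10 + 22 = 33
σ = (2, 1, 0): 1 + 25 + 14 = 40
Optimal value attained by: σ = (0, 1, 2).
Answer: det⊕(A) = 40; verdict: SINGULAR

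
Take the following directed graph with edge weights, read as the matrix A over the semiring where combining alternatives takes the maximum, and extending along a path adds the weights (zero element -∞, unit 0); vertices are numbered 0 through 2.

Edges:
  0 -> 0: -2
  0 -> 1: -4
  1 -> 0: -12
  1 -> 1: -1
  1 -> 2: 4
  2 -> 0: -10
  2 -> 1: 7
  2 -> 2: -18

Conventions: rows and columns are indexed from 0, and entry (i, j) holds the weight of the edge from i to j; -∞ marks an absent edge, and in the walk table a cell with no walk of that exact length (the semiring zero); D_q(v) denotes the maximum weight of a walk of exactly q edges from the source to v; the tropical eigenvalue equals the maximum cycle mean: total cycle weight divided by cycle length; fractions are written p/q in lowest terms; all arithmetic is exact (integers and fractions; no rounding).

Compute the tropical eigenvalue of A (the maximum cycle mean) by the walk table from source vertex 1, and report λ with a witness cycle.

q=0: [-∞, 0, -∞]
q=1: [-12, -1, 4]
q=2: [-6, 11, 3]
q=3: [-1, 10, 15]
Optimal cycle mean attained by: cycle 1->2->1, total 4 + 7, length 2.
Answer: λ = 11/2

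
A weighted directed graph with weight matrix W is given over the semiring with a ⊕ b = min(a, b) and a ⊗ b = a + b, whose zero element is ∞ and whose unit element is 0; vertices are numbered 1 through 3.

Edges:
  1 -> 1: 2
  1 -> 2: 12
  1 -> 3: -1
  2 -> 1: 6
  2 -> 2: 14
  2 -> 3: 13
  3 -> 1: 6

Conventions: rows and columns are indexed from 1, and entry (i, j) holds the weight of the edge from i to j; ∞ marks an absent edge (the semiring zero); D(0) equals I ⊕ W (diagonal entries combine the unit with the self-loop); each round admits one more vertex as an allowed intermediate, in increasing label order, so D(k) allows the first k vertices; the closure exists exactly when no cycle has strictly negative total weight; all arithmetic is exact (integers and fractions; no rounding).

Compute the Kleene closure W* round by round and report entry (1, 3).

D(0):
  [0, 12, -1]
  [6, 0, 13]
  [6, ∞, 0]
D(1):
  [0, 12, -1]
  [6, 0, 5]
  [6, 18, 0]
D(2):
  [0, 12, -1]
  [6, 0, 5]
  [6, 18, 0]
D(3):
  [0, 12, -1]
  [6, 0, 5]
  [6, 18, 0]
Answer: W*[1][3] = -1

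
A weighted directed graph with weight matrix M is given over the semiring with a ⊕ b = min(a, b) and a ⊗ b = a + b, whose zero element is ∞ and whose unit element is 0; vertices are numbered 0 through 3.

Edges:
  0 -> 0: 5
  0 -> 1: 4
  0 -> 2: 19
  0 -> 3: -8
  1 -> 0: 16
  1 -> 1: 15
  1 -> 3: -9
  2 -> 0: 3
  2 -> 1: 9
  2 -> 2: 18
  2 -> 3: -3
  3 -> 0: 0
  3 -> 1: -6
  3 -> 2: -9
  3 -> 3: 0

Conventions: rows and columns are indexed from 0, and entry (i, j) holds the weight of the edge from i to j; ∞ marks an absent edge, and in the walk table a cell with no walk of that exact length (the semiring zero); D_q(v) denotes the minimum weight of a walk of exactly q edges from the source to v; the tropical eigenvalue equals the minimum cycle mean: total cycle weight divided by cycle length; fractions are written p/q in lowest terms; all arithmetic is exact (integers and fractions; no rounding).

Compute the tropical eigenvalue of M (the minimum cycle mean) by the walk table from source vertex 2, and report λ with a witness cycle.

q=0: [∞, ∞, 0, ∞]
q=1: [3, 9, 18, -3]
q=2: [-3, -9, -12, -5]
q=3: [-9, -11, -14, -18]
q=4: [-18, -24, -27, -20]
Optimal cycle mean attained by: cycle 1->3->1, total (-9) + (-6), length 2.
Answer: λ = -15/2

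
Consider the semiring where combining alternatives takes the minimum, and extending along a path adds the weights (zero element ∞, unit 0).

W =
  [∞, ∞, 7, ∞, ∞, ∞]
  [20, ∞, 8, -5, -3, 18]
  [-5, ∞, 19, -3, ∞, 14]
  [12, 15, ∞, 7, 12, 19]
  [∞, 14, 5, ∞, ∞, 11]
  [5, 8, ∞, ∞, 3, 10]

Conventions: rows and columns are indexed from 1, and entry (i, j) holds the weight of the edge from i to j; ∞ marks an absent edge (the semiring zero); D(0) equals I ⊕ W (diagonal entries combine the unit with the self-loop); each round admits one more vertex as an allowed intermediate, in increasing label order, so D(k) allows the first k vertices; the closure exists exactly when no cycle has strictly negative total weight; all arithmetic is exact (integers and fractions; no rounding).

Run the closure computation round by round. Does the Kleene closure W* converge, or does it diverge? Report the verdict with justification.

D(0):
  [0, ∞, 7, ∞, ∞, ∞]
  [20, 0, 8, -5, -3, 18]
  [-5, ∞, 0, -3, ∞, 14]
  [12, 15, ∞, 0, 12, 19]
  [∞, 14, 5, ∞, 0, 11]
  [5, 8, ∞, ∞, 3, 0]
D(1):
  [0, ∞, 7, ∞, ∞, ∞]
  [20, 0, 8, -5, -3, 18]
  [-5, ∞, 0, -3, ∞, 14]
  [12, 15, 19, 0, 12, 19]
  [∞, 14, 5, ∞, 0, 11]
  [5, 8, 12, ∞, 3, 0]
D(2):
  [0, ∞, 7, ∞, ∞, ∞]
  [20, 0, 8, -5, -3, 18]
  [-5, ∞, 0, -3, ∞, 14]
  [12, 15, 19, 0, 12, 19]
  [34, 14, 5, 9, 0, 11]
  [5, 8, 12, 3, 3, 0]
D(3):
  [0, ∞, 7, 4, ∞, 21]
  [3, 0, 8, -5, -3, 18]
  [-5, ∞, 0, -3, ∞, 14]
  [12, 15, 19, 0, 12, 19]
  [0, 14, 5, 2, 0, 11]
  [5, 8, 12, 3, 3, 0]
D(4):
  [0, 19, 7, 4, 16, 21]
  [3, 0, 8, -5, -3, 14]
  [-5, 12, 0, -3, 9, 14]
  [12, 15, 19, 0, 12, 19]
  [0, 14, 5, 2, 0, 11]
  [5, 8, 12, 3, 3, 0]
D(5):
  [0, 19, 7, 4, 16, 21]
  [-3, 0, 2, -5, -3, 8]
  [-5, 12, 0, -3, 9, 14]
  [12, 15, 17, 0, 12, 19]
  [0, 14, 5, 2, 0, 11]
  [3, 8, 8, 3, 3, 0]
D(6):
  [0, 19, 7, 4, 16, 21]
  [-3, 0, 2, -5, -3, 8]
  [-5, 12, 0, -3, 9, 14]
  [12, 15, 17, 0, 12, 19]
  [0, 14, 5, 2, 0, 11]
  [3, 8, 8, 3, 3, 0]
Key observation: every diagonal entry stays at the unit through all rounds, so no improving cycle exists.
Answer: CONVERGES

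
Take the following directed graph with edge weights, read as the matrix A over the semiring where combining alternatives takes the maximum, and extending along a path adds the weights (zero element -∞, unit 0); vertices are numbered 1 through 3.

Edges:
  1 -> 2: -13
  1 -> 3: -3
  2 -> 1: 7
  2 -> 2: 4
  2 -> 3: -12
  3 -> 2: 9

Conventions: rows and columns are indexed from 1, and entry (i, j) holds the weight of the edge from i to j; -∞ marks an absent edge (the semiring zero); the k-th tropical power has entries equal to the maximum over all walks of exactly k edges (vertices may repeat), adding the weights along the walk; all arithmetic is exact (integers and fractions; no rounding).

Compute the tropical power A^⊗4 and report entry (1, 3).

A^⊗2:
  [-6, 6, -25]
  [11, 8, 4]
  [16, 13, -3]
A^⊗3:
  [13, 10, -6]
  [15, 13, 8]
  [20, 17, 13]
A^⊗4:
  [17, 14, 10]
  [20, 17, 12]
  [24, 22, 17]
Key observation: the optimum is the walk 1->3->2->1->3, with weight (-3) + 9 + 7 + (-3) = 10.
Optimal value attained by: walk 1->3->2->1->3.
Answer: (A^⊗4)[1][3] = 10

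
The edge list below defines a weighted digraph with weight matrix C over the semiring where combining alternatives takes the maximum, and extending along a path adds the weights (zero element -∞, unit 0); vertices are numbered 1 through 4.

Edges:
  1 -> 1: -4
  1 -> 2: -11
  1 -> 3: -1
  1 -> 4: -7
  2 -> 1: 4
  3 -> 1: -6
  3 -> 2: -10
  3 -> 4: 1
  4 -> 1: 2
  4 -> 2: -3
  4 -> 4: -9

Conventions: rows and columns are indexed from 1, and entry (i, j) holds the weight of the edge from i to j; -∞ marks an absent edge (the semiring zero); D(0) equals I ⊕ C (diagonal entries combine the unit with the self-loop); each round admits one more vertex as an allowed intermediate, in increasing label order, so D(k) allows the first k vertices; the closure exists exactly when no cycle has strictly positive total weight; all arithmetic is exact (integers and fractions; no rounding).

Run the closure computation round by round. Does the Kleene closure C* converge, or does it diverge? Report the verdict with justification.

D(0):
  [0, -11, -1, -7]
  [4, 0, -∞, -∞]
  [-6, -10, 0, 1]
  [2, -3, -∞, 0]
D(1):
  [0, -11, -1, -7]
  [4, 0, 3, -3]
  [-6, -10, 0, 1]
  [2, -3, 1, 0]
D(2):
  [0, -11, -1, -7]
  [4, 0, 3, -3]
  [-6, -10, 0, 1]
  [2, -3, 1, 0]
Detection: at round 3, diagonal entry (4, 4) turns strictly positive.
Key observation: the cycle 4->1->3->4 has total weight 2 + (-1) + 1, which is strictly positive.
Answer: DIVERGES — positive cycle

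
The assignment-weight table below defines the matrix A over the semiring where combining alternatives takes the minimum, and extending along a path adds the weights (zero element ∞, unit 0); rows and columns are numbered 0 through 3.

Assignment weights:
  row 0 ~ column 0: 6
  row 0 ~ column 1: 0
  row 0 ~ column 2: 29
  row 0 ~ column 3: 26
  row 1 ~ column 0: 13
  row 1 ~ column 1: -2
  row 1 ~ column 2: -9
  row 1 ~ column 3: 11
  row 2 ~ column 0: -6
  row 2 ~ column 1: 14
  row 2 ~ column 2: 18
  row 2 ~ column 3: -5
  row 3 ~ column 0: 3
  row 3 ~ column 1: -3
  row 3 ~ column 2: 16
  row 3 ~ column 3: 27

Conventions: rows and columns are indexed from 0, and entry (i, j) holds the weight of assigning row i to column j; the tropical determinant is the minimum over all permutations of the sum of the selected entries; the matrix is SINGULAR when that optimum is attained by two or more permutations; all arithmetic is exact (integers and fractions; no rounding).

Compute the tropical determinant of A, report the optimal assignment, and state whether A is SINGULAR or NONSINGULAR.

σ = (0, 1, 2, 3): 6 + (-2) + 18 + 27 = 49
σ = (0, 1, 3, 2): 6 + (-2) + (-5) + 16 = 15
σ = (0, 2, 1, 3): 6 + (-9) + 14 + 27 = 38
σ = (0, 2, 3, 1): 6 + (-9) + (-5) + (-3) = -11
σ = (0, 3, 1, 2): 6 + 11 + 14 + 16 = 47
σ = (0, 3, 2, 1): 6 + 11 + 18 + (-3) = 32
σ = (1, 0, 2, 3): 0 + 13 + 18 + 27 = 58
σ = (1, 0, 3, 2): 0 + 13 + (-5) + 16 = 24
σ = (1, 2, 0, 3): 0 + (-9) + (-6) + 27 = 12
σ = (1, 2, 3, 0): 0 + (-9) + (-5) + 3 = -11
σ = (1, 3, 0, 2): 0 + 11 + (-6) + 16 = 21
σ = (1, 3, 2, 0): 0 + 11 + 18 + 3 = 32
σ = (2, 0, 1, 3): 29 + 13 + 14 + 27 = 83
σ = (2, 0, 3, 1): 29 + 13 + (-5) + (-3) = 34
σ = (2, 1, 0, 3): 29 + (-2) + (-6) + 27 = 48
σ = (2, 1, 3, 0): 29 + (-2) + (-5) + 3 = 25
σ = (2, 3, 0, 1): 29 + 11 + (-6) + (-3) = 31
σ = (2, 3, 1, 0): 29 + 11 + 14 + 3 = 57
σ = (3, 0, 1, 2): 26 + 13 + 14 + 16 = 69
σ = (3, 0, 2, 1): 26 + 13 + 18 + (-3) = 54
σ = (3, 1, 0, 2): 26 + (-2) + (-6) + 16 = 34
σ = (3, 1, 2, 0): 26 + (-2) + 18 + 3 = 45
σ = (3, 2, 0, 1): 26 + (-9) + (-6) + (-3) = 8
σ = (3, 2, 1, 0): 26 + (-9) + 14 + 3 = 34
Optimal value attained by: σ = (0, 2, 3, 1).
Answer: det⊕(A) = -11; verdict: SINGULAR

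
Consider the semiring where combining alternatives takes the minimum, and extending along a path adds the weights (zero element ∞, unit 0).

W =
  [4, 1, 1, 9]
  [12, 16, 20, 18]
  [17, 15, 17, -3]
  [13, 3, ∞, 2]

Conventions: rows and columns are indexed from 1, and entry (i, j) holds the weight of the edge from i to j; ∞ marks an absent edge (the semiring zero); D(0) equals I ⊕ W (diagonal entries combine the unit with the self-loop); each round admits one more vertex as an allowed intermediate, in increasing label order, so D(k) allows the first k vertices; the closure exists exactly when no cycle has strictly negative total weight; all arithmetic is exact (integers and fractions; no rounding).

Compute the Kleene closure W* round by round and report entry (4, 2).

D(0):
  [0, 1, 1, 9]
  [12, 0, 20, 18]
  [17, 15, 0, -3]
  [13, 3, ∞, 0]
D(1):
  [0, 1, 1, 9]
  [12, 0, 13, 18]
  [17, 15, 0, -3]
  [13, 3, 14, 0]
D(2):
  [0, 1, 1, 9]
  [12, 0, 13, 18]
  [17, 15, 0, -3]
  [13, 3, 14, 0]
D(3):
  [0, 1, 1, -2]
  [12, 0, 13, 10]
  [17, 15, 0, -3]
  [13, 3, 14, 0]
D(4):
  [0, 1, 1, -2]
  [12, 0, 13, 10]
  [10, 0, 0, -3]
  [13, 3, 14, 0]
Answer: W*[4][2] = 3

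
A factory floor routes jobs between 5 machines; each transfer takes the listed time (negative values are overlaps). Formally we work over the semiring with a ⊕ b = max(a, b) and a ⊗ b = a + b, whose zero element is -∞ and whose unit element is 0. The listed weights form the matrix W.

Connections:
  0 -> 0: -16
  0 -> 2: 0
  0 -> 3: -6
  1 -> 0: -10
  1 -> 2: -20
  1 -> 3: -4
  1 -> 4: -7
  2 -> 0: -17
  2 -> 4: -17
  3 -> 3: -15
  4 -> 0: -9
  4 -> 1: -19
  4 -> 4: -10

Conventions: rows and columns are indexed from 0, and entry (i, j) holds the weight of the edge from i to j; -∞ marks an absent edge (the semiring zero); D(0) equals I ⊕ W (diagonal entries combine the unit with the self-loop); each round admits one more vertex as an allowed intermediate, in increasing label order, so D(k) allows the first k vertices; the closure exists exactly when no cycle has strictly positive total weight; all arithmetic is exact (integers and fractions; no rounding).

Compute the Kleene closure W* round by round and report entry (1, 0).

D(0):
  [0, -∞, 0, -6, -∞]
  [-10, 0, -20, -4, -7]
  [-17, -∞, 0, -∞, -17]
  [-∞, -∞, -∞, 0, -∞]
  [-9, -19, -∞, -∞, 0]
D(1):
  [0, -∞, 0, -6, -∞]
  [-10, 0, -10, -4, -7]
  [-17, -∞, 0, -23, -17]
  [-∞, -∞, -∞, 0, -∞]
  [-9, -19, -9, -15, 0]
D(2):
  [0, -∞, 0, -6, -∞]
  [-10, 0, -10, -4, -7]
  [-17, -∞, 0, -23, -17]
  [-∞, -∞, -∞, 0, -∞]
  [-9, -19, -9, -15, 0]
D(3):
  [0, -∞, 0, -6, -17]
  [-10, 0, -10, -4, -7]
  [-17, -∞, 0, -23, -17]
  [-∞, -∞, -∞, 0, -∞]
  [-9, -19, -9, -15, 0]
D(4):
  [0, -∞, 0, -6, -17]
  [-10, 0, -10, -4, -7]
  [-17, -∞, 0, -23, -17]
  [-∞, -∞, -∞, 0, -∞]
  [-9, -19, -9, -15, 0]
D(5):
  [0, -36, 0, -6, -17]
  [-10, 0, -10, -4, -7]
  [-17, -36, 0, -23, -17]
  [-∞, -∞, -∞, 0, -∞]
  [-9, -19, -9, -15, 0]
Answer: W*[1][0] = -10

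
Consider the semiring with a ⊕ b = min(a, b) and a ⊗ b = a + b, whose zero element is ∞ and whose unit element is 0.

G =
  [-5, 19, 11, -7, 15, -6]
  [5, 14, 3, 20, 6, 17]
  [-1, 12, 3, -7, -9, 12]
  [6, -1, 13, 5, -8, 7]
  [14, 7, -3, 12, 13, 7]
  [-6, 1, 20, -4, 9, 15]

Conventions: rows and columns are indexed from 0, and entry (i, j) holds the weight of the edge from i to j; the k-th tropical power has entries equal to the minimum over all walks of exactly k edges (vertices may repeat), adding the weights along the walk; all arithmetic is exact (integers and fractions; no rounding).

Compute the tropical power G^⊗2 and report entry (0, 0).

G^⊗2:
  [-12, -8, 6, -12, -15, -11]
  [0, 13, 3, -4, -6, -1]
  [-6, -8, -12, -8, -15, -7]
  [1, -1, -11, -1, -3, -1]
  [-4, 8, 0, -10, -12, 8]
  [-11, -5, 4, -13, -12, -12]
Key observation: the optimum is the walk 0->5->0, with weight (-6) + (-6) = -12.
Optimal value attained by: walk 0->5->0.
Answer: (G^⊗2)[0][0] = -12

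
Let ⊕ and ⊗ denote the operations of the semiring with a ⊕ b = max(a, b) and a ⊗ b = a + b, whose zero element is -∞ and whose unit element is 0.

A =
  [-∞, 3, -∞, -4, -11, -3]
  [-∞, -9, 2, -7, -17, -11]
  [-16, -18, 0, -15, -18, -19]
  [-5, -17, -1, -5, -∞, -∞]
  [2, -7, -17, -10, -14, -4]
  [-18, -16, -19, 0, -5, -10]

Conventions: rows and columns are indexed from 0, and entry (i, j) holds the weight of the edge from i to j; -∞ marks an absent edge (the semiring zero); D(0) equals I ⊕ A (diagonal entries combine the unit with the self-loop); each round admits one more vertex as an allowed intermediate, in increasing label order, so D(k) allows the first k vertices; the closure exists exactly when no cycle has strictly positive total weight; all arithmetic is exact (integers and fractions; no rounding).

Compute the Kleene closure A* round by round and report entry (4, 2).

D(0):
  [0, 3, -∞, -4, -11, -3]
  [-∞, 0, 2, -7, -17, -11]
  [-16, -18, 0, -15, -18, -19]
  [-5, -17, -1, 0, -∞, -∞]
  [2, -7, -17, -10, 0, -4]
  [-18, -16, -19, 0, -5, 0]
D(1):
  [0, 3, -∞, -4, -11, -3]
  [-∞, 0, 2, -7, -17, -11]
  [-16, -13, 0, -15, -18, -19]
  [-5, -2, -1, 0, -16, -8]
  [2, 5, -17, -2, 0, -1]
  [-18, -15, -19, 0, -5, 0]
D(2):
  [0, 3, 5, -4, -11, -3]
  [-∞, 0, 2, -7, -17, -11]
  [-16, -13, 0, -15, -18, -19]
  [-5, -2, 0, 0, -16, -8]
  [2, 5, 7, -2, 0, -1]
  [-18, -15, -13, 0, -5, 0]
D(3):
  [0, 3, 5, -4, -11, -3]
  [-14, 0, 2, -7, -16, -11]
  [-16, -13, 0, -15, -18, -19]
  [-5, -2, 0, 0, -16, -8]
  [2, 5, 7, -2, 0, -1]
  [-18, -15, -13, 0, -5, 0]
D(4):
  [0, 3, 5, -4, -11, -3]
  [-12, 0, 2, -7, -16, -11]
  [-16, -13, 0, -15, -18, -19]
  [-5, -2, 0, 0, -16, -8]
  [2, 5, 7, -2, 0, -1]
  [-5, -2, 0, 0, -5, 0]
D(5):
  [0, 3, 5, -4, -11, -3]
  [-12, 0, 2, -7, -16, -11]
  [-16, -13, 0, -15, -18, -19]
  [-5, -2, 0, 0, -16, -8]
  [2, 5, 7, -2, 0, -1]
  [-3, 0, 2, 0, -5, 0]
D(6):
  [0, 3, 5, -3, -8, -3]
  [-12, 0, 2, -7, -16, -11]
  [-16, -13, 0, -15, -18, -19]
  [-5, -2, 0, 0, -13, -8]
  [2, 5, 7, -1, 0, -1]
  [-3, 0, 2, 0, -5, 0]
Answer: A*[4][2] = 7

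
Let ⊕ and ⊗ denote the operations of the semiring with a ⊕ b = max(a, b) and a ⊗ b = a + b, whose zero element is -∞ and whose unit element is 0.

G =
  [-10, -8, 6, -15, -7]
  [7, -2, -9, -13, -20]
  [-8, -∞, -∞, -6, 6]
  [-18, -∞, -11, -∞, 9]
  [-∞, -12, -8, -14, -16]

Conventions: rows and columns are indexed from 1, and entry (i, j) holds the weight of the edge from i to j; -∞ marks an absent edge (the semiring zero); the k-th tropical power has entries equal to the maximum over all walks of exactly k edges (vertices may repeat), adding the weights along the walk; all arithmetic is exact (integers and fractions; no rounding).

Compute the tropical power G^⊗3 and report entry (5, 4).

G^⊗2:
  [-1, -10, -4, 0, 12]
  [5, -1, 13, -8, 0]
  [-18, -6, -2, -8, 3]
  [-19, -3, 1, -5, -5]
  [-5, -14, -21, -14, -2]
G^⊗3:
  [-3, 0, 5, -2, 9]
  [6, -3, 11, 7, 19]
  [1, -8, -5, -8, 4]
  [4, -5, -12, -5, 7]
  [-7, -13, 1, -16, -5]
Key observation: the optimum is the walk 5->3->5->4, with weight (-8) + 6 + (-14) = -16.
Optimal value attained by: walk 5->3->5->4.
Answer: (G^⊗3)[5][4] = -16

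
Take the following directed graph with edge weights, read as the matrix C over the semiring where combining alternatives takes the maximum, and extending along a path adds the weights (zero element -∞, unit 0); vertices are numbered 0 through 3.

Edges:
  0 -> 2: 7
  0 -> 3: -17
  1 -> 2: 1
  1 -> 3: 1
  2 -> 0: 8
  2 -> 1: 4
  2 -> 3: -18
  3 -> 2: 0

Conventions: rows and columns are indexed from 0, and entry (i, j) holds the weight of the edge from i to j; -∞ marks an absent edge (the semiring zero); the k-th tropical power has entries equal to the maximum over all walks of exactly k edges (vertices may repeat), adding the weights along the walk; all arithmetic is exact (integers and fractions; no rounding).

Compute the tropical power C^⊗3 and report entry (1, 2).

C^⊗2:
  [15, 11, -17, -11]
  [9, 5, 1, -17]
  [-∞, -∞, 15, 5]
  [8, 4, -∞, -18]
C^⊗3:
  [-9, -13, 22, 12]
  [9, 5, 16, 6]
  [23, 19, 5, -3]
  [-∞, -∞, 15, 5]
Key observation: the optimum is the walk 1->2->0->2, with weight 1 + 8 + 7 = 16.
Optimal value attained by: walk 1->2->0->2.
Answer: (C^⊗3)[1][2] = 16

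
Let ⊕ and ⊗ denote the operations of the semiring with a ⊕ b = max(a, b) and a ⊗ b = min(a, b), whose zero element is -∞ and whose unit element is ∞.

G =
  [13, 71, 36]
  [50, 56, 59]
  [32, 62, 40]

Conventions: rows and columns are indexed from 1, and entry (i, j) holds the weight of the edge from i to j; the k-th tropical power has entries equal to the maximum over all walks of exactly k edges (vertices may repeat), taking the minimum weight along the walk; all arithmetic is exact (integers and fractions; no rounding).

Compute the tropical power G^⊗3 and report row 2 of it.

G^⊗2:
  [50, 56, 59]
  [50, 59, 56]
  [50, 56, 59]
G^⊗3:
  [50, 59, 56]
  [50, 56, 59]
  [50, 59, 56]
Answer: row 2 of G^⊗3 = [50, 56, 59]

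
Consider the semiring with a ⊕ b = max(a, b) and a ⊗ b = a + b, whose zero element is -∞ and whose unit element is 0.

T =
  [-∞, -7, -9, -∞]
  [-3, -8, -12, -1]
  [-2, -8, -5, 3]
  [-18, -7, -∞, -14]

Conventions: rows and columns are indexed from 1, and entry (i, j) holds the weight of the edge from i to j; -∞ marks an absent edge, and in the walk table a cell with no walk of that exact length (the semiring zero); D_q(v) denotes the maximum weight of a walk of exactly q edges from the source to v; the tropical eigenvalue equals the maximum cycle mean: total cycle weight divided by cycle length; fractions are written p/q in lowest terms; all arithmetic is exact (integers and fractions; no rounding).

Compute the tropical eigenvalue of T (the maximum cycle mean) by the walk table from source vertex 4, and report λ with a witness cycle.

q=0: [-∞, -∞, -∞, 0]
q=1: [-18, -7, -∞, -14]
q=2: [-10, -15, -19, -8]
q=3: [-18, -15, -19, -16]
q=4: [-18, -23, -24, -16]
Optimal cycle mean attained by: cycle 1->3->4->2->1, total (-9) + 3 + (-7) + (-3), length 4.
Answer: λ = -4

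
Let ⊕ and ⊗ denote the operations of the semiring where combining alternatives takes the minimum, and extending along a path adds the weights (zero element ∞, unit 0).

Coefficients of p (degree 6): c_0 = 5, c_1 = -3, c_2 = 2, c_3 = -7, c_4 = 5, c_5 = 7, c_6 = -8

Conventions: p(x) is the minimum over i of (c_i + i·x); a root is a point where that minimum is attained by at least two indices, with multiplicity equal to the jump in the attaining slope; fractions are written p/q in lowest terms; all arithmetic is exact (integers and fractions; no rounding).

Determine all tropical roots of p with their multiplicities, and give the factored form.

hull edge (i=0, c=5) to (i=1, c=-3): slope -8, span 1
hull edge (i=1, c=-3) to (i=3, c=-7): slope -2, span 2
hull edge (i=3, c=-7) to (i=6, c=-8): slope -1/3, span 3
Factored form: p(x) = -8 ⊗ (x ⊕ 1/3) ⊗ (x ⊕ 1/3) ⊗ (x ⊕ 1/3) ⊗ (x ⊕ 2) ⊗ (x ⊕ 2) ⊗ (x ⊕ 8)
Answer: roots = 1/3 (mult 3), 2 (mult 2), 8 (mult 1)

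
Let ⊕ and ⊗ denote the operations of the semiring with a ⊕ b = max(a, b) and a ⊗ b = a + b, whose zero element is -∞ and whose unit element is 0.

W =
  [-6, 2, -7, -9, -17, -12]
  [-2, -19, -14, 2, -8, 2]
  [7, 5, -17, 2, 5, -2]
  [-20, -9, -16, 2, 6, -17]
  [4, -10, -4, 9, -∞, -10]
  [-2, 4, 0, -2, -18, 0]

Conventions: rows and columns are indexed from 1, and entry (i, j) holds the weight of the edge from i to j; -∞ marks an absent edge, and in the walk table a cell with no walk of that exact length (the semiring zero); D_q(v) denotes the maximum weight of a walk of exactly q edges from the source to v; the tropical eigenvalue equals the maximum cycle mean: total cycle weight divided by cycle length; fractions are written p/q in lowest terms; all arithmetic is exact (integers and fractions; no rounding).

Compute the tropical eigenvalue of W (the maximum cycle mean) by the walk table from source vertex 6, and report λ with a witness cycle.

q=0: [-∞, -∞, -∞, -∞, -∞, 0]
q=1: [-2, 4, 0, -2, -18, 0]
q=2: [7, 5, 0, 6, 5, 6]
q=3: [9, 10, 6, 14, 12, 7]
q=4: [16, 11, 8, 21, 20, 12]
q=5: [24, 18, 16, 29, 27, 13]
q=6: [31, 26, 23, 36, 35, 20]
Optimal cycle mean attained by: cycle 4->5->4, total 6 + 9, length 2.
Answer: λ = 15/2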